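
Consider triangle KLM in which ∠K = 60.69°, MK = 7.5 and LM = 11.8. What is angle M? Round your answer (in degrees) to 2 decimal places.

Law of sines: sin L = MK·sin K/LM ≈ 0.55423.
Since LM ≥ MK, only the acute value applies: ∠L ≈ 33.66°.
Then ∠M = 180° − ∠K − ∠L ≈ 85.65°.

85.65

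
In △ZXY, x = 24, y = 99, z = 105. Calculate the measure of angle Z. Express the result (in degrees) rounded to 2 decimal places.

By the law of cosines, cos Z = (x² + y² − z²) / (2·x·y) ≈ -0.13636, so ∠Z ≈ 97.84°.

∠Z ≈ 97.84°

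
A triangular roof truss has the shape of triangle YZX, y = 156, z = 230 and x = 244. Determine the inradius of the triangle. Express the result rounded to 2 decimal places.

Semiperimeter s = (156 + 230 + 244)/2 = 315.
Heron's formula: area = √(315·159·85·71) ≈ 17386.
Inradius = area/s = 17386/315 ≈ 55.193.

r ≈ 55.19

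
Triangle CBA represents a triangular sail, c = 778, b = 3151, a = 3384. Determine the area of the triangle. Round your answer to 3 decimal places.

1204092.189

Semiperimeter s = (778 + 3151 + 3384)/2 = 3656.5.
Heron's formula: area = √(3656.5·2878.5·505.5·272.5) ≈ 1.2041e+06.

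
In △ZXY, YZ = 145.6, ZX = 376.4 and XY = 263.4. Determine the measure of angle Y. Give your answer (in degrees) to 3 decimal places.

By the law of cosines, cos Y = (XY² + YZ² − ZX²) / (2·XY·YZ) ≈ -0.66619, so ∠Y ≈ 131.77°.

131.774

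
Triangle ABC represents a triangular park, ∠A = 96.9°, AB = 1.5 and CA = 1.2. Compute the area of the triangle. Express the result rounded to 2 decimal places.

area ≈ 0.89

Area = ½·CA·AB·sin A ≈ 0.89348.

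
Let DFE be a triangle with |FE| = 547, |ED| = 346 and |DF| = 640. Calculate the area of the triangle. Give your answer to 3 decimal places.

Semiperimeter s = (547 + 346 + 640)/2 = 766.5.
Heron's formula: area = √(766.5·219.5·420.5·126.5) ≈ 94602.

area ≈ 94602.280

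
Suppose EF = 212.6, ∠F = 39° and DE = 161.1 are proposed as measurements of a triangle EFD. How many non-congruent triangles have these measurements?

2

EF·sin F = 212.6·sin(39°) ≈ 133.8.
Since EF sin F < DE < EF (133.8 < 161.1 < 212.6), two triangles exist.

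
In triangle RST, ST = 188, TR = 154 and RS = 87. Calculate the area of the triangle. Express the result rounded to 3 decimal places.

area ≈ 6621.698

Semiperimeter s = (188 + 154 + 87)/2 = 214.5.
Heron's formula: area = √(214.5·26.5·60.5·127.5) ≈ 6621.7.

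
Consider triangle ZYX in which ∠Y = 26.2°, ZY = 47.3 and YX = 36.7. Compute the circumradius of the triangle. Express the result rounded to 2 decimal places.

By the law of cosines, XZ² = ZY² + YX² − 2·ZY·YX·cos Y = 469.06, so XZ ≈ 21.658.
Area = ½·ZY·YX·sin Y ≈ 383.21.
Circumradius = XZ/(2 sin Y) ≈ 24.527.

R ≈ 24.53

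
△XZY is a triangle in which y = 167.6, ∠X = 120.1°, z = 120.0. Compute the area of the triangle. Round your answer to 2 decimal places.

8699.96

Area = ½·z·y·sin X ≈ 8700.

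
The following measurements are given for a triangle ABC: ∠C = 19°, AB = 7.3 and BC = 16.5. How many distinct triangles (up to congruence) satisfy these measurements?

2

BC·sin C = 16.5·sin(19°) ≈ 5.372.
Since BC sin C < AB < BC (5.372 < 7.3 < 16.5), two triangles exist.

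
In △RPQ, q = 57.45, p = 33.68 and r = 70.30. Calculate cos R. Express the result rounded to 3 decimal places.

By the law of cosines, cos R = (p² + q² − r²) / (2·p·q) ≈ -0.13108, so ∠R ≈ 97.53°.

cos R ≈ -0.131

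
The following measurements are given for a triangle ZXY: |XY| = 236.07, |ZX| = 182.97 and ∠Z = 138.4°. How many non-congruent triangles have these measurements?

1

|ZX|·sin Z = 182.97·sin(138.4°) ≈ 121.5.
Since ∠Z is not acute, a triangle exists only if |XY| > |ZX|; here |XY| > |ZX|, so there is exactly one triangle.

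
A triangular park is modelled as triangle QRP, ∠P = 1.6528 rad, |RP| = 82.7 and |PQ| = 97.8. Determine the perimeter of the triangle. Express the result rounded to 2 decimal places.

perimeter ≈ 313.65

By the law of cosines, |QR|² = |RP|² + |PQ|² − 2·|RP|·|PQ|·cos P = 17729, so |QR| ≈ 133.15.
Semiperimeter s = (82.7+97.8+133.15)/2 = 156.83.
Perimeter = 82.7 + 97.8 + 133.15 = 313.65.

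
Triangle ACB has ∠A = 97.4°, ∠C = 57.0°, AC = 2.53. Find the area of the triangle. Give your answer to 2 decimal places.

The third angle is ∠B = 180° − ∠A − ∠C = 25.60°.
Law of sines: CB = AC·sin A/sin B ≈ 5.8066.
Law of sines: BA = AC·sin C/sin B ≈ 4.9107.
Area = ½·AC·CB·sin C ≈ 6.1603.

6.16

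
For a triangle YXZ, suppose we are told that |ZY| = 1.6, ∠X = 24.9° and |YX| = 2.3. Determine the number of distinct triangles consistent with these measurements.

2

|YX|·sin X = 2.3·sin(24.9°) ≈ 0.9684.
Since |YX| sin X < |ZY| < |YX| (0.9684 < 1.6 < 2.3), two triangles exist.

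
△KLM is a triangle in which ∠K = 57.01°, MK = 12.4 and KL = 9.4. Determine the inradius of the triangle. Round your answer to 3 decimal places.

By the law of cosines, LM² = MK² + KL² − 2·MK·KL·cos K = 115.19, so LM ≈ 10.733.
Area = ½·MK·KL·sin K ≈ 48.883.
Semiperimeter s = (10.733+12.4+9.4)/2 = 16.266.
Inradius = area/s = 48.883/16.266 ≈ 3.0052.

r ≈ 3.005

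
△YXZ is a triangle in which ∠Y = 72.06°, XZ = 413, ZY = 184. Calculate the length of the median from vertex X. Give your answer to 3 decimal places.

Law of sines: sin X = ZY·sin Y/XZ ≈ 0.42386.
Since XZ ≥ ZY, only the acute value applies: ∠X ≈ 25.08°.
Then ∠Z = 180° − ∠Y − ∠X ≈ 82.86°.
Law of sines gives YX = XZ·sin Z/sin Y ≈ 430.74.
Median from X: ½√(2·YX² + 2·XZ² − ZY²) ≈ 411.81.

411.813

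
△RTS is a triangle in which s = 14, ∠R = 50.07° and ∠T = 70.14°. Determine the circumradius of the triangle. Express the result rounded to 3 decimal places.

8.100

The third angle is ∠S = 180° − ∠R − ∠T = 59.79°.
Law of sines: r = s·sin R/sin S ≈ 12.423.
Law of sines: t = s·sin T/sin S ≈ 15.237.
Circumradius = s/(2 sin S) ≈ 8.1001.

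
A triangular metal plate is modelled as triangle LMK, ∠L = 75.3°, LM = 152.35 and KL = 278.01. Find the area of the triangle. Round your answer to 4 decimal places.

Area = ½·KL·LM·sin L ≈ 20484.

area ≈ 20484.2275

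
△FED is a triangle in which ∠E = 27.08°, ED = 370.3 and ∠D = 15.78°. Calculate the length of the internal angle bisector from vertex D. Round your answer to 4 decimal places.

t_D ≈ 294.1184

The third angle is ∠F = 180° − ∠E − ∠D = 137.14°.
Law of sines: DF = ED·sin E/sin F ≈ 247.83.
Law of sines: FE = ED·sin D/sin F ≈ 148.04.
The bisector from D has length 2·ED·DF·cos(∠D/2)/(ED+DF) ≈ 294.12.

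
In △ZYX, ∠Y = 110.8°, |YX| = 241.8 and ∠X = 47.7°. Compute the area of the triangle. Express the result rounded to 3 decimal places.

area ≈ 55150.945

The third angle is ∠Z = 180° − ∠Y − ∠X = 21.50°.
Law of sines: |XZ| = |YX|·sin Y/sin Z ≈ 616.75.
Law of sines: |ZY| = |YX|·sin X/sin Z ≈ 487.97.
Area = ½·|YX|·|XZ|·sin X ≈ 55151.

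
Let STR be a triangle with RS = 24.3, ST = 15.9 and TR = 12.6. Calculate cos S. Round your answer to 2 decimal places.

cos S ≈ 0.89

By the law of cosines, cos S = (RS² + ST² − TR²) / (2·RS·ST) ≈ 0.88586, so ∠S ≈ 27.64°.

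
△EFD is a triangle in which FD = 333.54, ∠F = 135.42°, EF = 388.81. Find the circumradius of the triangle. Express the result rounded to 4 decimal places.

By the law of cosines, DE² = EF² + FD² − 2·EF·FD·cos F = 4.4716e+05, so DE ≈ 668.7.
Area = ½·EF·FD·sin F ≈ 45513.
Circumradius = DE/(2 sin F) ≈ 476.35.

476.3481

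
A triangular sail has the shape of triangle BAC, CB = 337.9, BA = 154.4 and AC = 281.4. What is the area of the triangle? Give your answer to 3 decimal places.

area ≈ 21544.465

Semiperimeter s = (281.4 + 337.9 + 154.4)/2 = 386.85.
Heron's formula: area = √(386.85·105.45·48.95·232.45) ≈ 21544.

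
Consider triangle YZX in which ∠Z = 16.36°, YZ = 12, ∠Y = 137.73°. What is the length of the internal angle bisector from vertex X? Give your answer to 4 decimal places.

t_X ≈ 10.6269

The third angle is ∠X = 180° − ∠Y − ∠Z = 25.91°.
Law of sines: ZX = YZ·sin Y/sin X ≈ 18.472.
Law of sines: XY = YZ·sin Z/sin X ≈ 7.7354.
The bisector from X has length 2·ZX·XY·cos(∠X/2)/(ZX+XY) ≈ 10.627.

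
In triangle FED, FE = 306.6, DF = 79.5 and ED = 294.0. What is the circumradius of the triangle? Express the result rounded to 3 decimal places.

By the law of cosines, cos F = (DF² + FE² − ED²) / (2·DF·FE) ≈ 0.28488, so ∠F ≈ 1.282 rad.
Circumradius = ED/(2 sin F) ≈ 153.35.

R ≈ 153.355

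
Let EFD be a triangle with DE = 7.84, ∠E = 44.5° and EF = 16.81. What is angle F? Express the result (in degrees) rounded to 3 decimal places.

∠F ≈ 26.098°

By the law of cosines, FD² = DE² + EF² − 2·DE·EF·cos E = 156.04, so FD ≈ 12.492.
Law of cosines again: cos F = (EF² + FD² − DE²)/(2·EF·FD) ≈ 0.89805, so ∠F ≈ 26.10°.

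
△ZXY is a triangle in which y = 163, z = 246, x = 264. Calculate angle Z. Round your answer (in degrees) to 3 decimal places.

∠Z ≈ 65.457°

By the law of cosines, cos Z = (x² + y² − z²) / (2·x·y) ≈ 0.41538, so ∠Z ≈ 65.46°.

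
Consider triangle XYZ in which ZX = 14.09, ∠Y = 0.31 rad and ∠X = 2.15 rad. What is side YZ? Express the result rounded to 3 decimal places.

The third angle is ∠Z = π − ∠X − ∠Y = 0.682 rad.
Law of sines: YZ = ZX·sin X/sin Y ≈ 38.655.

38.655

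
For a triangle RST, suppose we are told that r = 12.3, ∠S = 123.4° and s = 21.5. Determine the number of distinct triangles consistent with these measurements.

r·sin S = 12.3·sin(123.4°) ≈ 10.27.
Since ∠S is not acute, a triangle exists only if s > r; here s > r, so there is exactly one triangle.

1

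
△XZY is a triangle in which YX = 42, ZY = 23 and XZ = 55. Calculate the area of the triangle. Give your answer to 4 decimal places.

area ≈ 446.9899

Semiperimeter s = (23 + 42 + 55)/2 = 60.
Heron's formula: area = √(60·37·18·5) ≈ 446.99.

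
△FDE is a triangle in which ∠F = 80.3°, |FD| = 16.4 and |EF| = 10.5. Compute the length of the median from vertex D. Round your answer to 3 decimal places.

m_D ≈ 16.356

By the law of cosines, |DE|² = |EF|² + |FD|² − 2·|EF|·|FD|·cos F = 321.18, so |DE| ≈ 17.922.
Median from D: ½√(2·|FD|² + 2·|DE|² − |EF|²) ≈ 16.356.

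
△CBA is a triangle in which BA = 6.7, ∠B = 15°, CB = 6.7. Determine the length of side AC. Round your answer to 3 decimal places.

By the law of cosines, AC² = CB² + BA² − 2·CB·BA·cos B = 3.0592, so AC ≈ 1.7491.

1.749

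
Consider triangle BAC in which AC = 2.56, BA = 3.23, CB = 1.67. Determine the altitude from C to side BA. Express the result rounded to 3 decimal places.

Semiperimeter s = (2.56 + 1.67 + 3.23)/2 = 3.73.
Heron's formula: area = √(3.73·1.17·2.06·0.5) ≈ 2.1201.
The altitude from C has length 2·area/BA ≈ 1.3128.

h_C ≈ 1.313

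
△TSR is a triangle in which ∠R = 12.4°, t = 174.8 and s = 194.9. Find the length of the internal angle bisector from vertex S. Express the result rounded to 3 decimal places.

By the law of cosines, r² = t² + s² − 2·t·s·cos R = 1993.5, so r ≈ 44.649.
Law of cosines again: cos S = (r² + t² − s²)/(2·r·t) ≈ -0.34835, so ∠S ≈ 110.39°.
The bisector from S has length 2·r·t·cos(∠S/2)/(r+t) ≈ 40.601.

40.601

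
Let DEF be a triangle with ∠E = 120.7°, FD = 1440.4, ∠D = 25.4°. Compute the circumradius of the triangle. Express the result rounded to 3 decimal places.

R ≈ 837.586

The third angle is ∠F = 180° − ∠D − ∠E = 33.90°.
Law of sines: EF = FD·sin D/sin E ≈ 718.54.
Law of sines: DE = FD·sin F/sin E ≈ 934.32.
Circumradius = FD/(2 sin E) ≈ 837.59.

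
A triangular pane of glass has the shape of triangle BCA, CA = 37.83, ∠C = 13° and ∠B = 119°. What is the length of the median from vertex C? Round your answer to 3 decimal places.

The third angle is ∠A = 180° − ∠B − ∠C = 48.00°.
Law of sines: AB = CA·sin C/sin B ≈ 9.7298.
Law of sines: BC = CA·sin A/sin B ≈ 32.143.
Median from C: ½√(2·BC² + 2·CA² − AB²) ≈ 34.763.

34.763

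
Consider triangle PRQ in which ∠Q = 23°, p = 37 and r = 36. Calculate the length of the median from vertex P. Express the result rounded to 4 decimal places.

By the law of cosines, q² = p² + r² − 2·p·r·cos Q = 212.78, so q ≈ 14.587.
Median from P: ½√(2·r² + 2·q² − p²) ≈ 20.301.

m_P ≈ 20.3012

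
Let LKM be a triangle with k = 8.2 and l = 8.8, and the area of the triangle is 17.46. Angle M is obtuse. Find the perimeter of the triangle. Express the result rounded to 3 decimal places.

perimeter ≈ 33.461

From area = ½·l·k·sin M, we get sin M = 2·area/(l·k) ≈ 0.48392.
Taking the obtuse solution, ∠M ≈ 151.06°.
Law of cosines then gives m ≈ 16.461.
Perimeter = 8.8 + 8.2 + 16.461 = 33.461.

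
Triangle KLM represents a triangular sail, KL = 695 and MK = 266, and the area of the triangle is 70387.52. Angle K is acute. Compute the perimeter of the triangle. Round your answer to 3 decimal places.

From area = ½·MK·KL·sin K, we get sin K = 2·area/(MK·KL) ≈ 0.76148.
Taking the acute solution, ∠K ≈ 49.59°.
Law of cosines then gives LM ≈ 560.46.
Perimeter = 560.46 + 266 + 695 = 1521.5.

1521.464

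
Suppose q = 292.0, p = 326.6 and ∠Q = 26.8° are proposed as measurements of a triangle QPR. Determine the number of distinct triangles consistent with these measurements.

p·sin Q = 326.6·sin(26.8°) ≈ 147.3.
Since p sin Q < q < p (147.3 < 292.0 < 326.6), two triangles exist.

2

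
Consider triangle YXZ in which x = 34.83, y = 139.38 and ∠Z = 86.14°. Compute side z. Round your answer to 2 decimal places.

141.37

By the law of cosines, z² = y² + x² − 2·y·x·cos Z = 19986, so z ≈ 141.37.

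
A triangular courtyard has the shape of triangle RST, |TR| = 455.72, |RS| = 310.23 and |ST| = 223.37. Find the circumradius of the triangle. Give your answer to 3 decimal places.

By the law of cosines, cos R = (|TR|² + |RS|² − |ST|²) / (2·|TR|·|RS|) ≈ 0.89840, so ∠R ≈ 26.05°.
Circumradius = |ST|/(2 sin R) ≈ 254.31.

254.310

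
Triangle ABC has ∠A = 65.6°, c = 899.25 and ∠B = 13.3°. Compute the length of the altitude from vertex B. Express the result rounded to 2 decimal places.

h_B ≈ 818.93

The third angle is ∠C = 180° − ∠A − ∠B = 101.10°.
Law of sines: a = c·sin A/sin C ≈ 834.54.
Law of sines: b = c·sin B/sin C ≈ 210.82.
Area = ½·c·a·sin B ≈ 86322.
The altitude from B has length 2·area/b ≈ 818.93.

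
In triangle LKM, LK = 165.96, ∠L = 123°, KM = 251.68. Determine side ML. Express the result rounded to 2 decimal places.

Law of sines: sin M = LK·sin L/KM ≈ 0.55303.
Since KM ≥ LK, only the acute value applies: ∠M ≈ 33.57°.
Then ∠K = 180° − ∠L − ∠M ≈ 23.43°.
Law of sines gives ML = KM·sin K/sin L ≈ 119.3.

119.30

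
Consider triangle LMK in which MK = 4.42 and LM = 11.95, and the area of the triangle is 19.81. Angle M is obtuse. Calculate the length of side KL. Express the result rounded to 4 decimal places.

15.2381

From area = ½·LM·MK·sin M, we get sin M = 2·area/(LM·MK) ≈ 0.75011.
Taking the obtuse solution, ∠M ≈ 131.40°.
Law of cosines then gives KL ≈ 15.238.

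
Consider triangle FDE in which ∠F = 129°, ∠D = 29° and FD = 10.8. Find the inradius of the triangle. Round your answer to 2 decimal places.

r ≈ 2.49

The third angle is ∠E = 180° − ∠F − ∠D = 22.00°.
Law of sines: DE = FD·sin F/sin E ≈ 22.405.
Law of sines: EF = FD·sin D/sin E ≈ 13.977.
Area = ½·FD·DE·sin D ≈ 58.656.
Semiperimeter s = (22.405+13.977+10.8)/2 = 23.591.
Inradius = area/s = 58.656/23.591 ≈ 2.4864.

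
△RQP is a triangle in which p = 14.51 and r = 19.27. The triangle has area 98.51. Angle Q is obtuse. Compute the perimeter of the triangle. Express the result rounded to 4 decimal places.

From area = ½·p·r·sin Q, we get sin Q = 2·area/(p·r) ≈ 0.70463.
Taking the obtuse solution, ∠Q ≈ 2.360 rad.
Law of cosines then gives q ≈ 31.284.
Perimeter = 19.27 + 31.284 + 14.51 = 65.064.

perimeter ≈ 65.0638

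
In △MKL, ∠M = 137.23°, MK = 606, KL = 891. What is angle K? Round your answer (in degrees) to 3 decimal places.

Law of sines: sin L = MK·sin M/KL ≈ 0.46185.
Since KL ≥ MK, only the acute value applies: ∠L ≈ 27.51°.
Then ∠K = 180° − ∠M − ∠L ≈ 15.26°.

∠K ≈ 15.263°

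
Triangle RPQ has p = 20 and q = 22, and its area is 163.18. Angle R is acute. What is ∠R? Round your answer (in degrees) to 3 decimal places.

∠R ≈ 47.879°

From area = ½·p·q·sin R, we get sin R = 2·area/(p·q) ≈ 0.74173.
Taking the acute solution, ∠R ≈ 47.88°.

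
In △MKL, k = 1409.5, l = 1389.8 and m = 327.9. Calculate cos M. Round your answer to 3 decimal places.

cos M ≈ 0.973

By the law of cosines, cos M = (k² + l² − m²) / (2·k·l) ≈ 0.97266, so ∠M ≈ 0.234 rad.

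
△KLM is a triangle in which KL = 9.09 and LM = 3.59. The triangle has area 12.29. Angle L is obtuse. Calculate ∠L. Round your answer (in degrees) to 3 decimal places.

∠L ≈ 131.130°

From area = ½·KL·LM·sin L, we get sin L = 2·area/(KL·LM) ≈ 0.75322.
Taking the obtuse solution, ∠L ≈ 131.13°.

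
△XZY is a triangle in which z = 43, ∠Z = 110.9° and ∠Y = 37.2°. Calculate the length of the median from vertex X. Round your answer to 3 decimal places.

m_X ≈ 34.115

The third angle is ∠X = 180° − ∠Z − ∠Y = 31.90°.
Law of sines: x = z·sin X/sin Z ≈ 24.323.
Law of sines: y = z·sin Y/sin Z ≈ 27.829.
Median from X: ½√(2·z² + 2·y² − x²) ≈ 34.115.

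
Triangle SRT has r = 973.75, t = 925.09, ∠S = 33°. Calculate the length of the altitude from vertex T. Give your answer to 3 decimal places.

530.342

By the law of cosines, s² = r² + t² − 2·r·t·cos S = 2.9302e+05, so s ≈ 541.31.
Area = ½·r·t·sin S ≈ 2.4531e+05.
The altitude from T has length 2·area/t ≈ 530.34.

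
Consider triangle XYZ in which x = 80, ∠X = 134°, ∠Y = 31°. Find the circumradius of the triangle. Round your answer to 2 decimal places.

55.61

The third angle is ∠Z = 180° − ∠X − ∠Y = 15.00°.
Law of sines: y = x·sin Y/sin X ≈ 57.279.
Law of sines: z = x·sin Z/sin X ≈ 28.784.
Circumradius = x/(2 sin X) ≈ 55.607.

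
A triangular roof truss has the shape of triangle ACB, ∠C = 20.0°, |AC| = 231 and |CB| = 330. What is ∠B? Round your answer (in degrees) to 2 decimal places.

By the law of cosines, |BA|² = |AC|² + |CB|² − 2·|AC|·|CB|·cos C = 18995, so |BA| ≈ 137.82.
Law of cosines again: cos B = (|CB|² + |BA|² − |AC|²)/(2·|CB|·|BA|) ≈ 0.81939, so ∠B ≈ 34.98°.

∠B ≈ 34.98°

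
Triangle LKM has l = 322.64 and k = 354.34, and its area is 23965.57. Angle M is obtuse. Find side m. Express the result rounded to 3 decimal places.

From area = ½·l·k·sin M, we get sin M = 2·area/(l·k) ≈ 0.41926.
Taking the obtuse solution, ∠M ≈ 155.21°.
Law of cosines then gives m ≈ 661.24.

661.238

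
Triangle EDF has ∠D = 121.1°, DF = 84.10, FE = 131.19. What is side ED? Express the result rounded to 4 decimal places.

66.2185

Law of sines: sin E = DF·sin D/FE ≈ 0.54891.
Since FE ≥ DF, only the acute value applies: ∠E ≈ 33.29°.
Then ∠F = 180° − ∠D − ∠E ≈ 25.61°.
Law of sines gives ED = FE·sin F/sin D ≈ 66.218.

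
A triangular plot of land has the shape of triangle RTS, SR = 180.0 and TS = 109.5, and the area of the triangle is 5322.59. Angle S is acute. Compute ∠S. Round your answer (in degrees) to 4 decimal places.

32.6898

From area = ½·TS·SR·sin S, we get sin S = 2·area/(TS·SR) ≈ 0.54009.
Taking the acute solution, ∠S ≈ 32.69°.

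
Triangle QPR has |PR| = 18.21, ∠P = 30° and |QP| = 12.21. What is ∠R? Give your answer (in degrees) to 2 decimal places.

∠R ≈ 38.64°

By the law of cosines, |RQ|² = |QP|² + |PR|² − 2·|QP|·|PR|·cos P = 95.577, so |RQ| ≈ 9.7763.
Law of cosines again: cos R = (|PR|² + |RQ|² − |QP|²)/(2·|PR|·|RQ|) ≈ 0.78105, so ∠R ≈ 38.64°.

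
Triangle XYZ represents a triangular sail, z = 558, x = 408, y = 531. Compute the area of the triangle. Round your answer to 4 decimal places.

Semiperimeter s = (408 + 531 + 558)/2 = 748.5.
Heron's formula: area = √(748.5·340.5·217.5·190.5) ≈ 1.0276e+05.

area ≈ 102761.7712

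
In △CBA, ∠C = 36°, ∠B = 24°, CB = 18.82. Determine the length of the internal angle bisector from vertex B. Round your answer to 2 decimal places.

t_B ≈ 14.89

The third angle is ∠A = 180° − ∠C − ∠B = 120.00°.
Law of sines: BA = CB·sin C/sin A ≈ 12.773.
Law of sines: AC = CB·sin B/sin A ≈ 8.839.
The bisector from B has length 2·CB·BA·cos(∠B/2)/(CB+BA) ≈ 14.886.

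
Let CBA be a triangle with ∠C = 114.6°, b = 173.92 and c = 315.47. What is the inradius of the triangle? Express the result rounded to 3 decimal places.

45.970

Law of sines: sin B = b·sin C/c ≈ 0.50127.
Since c ≥ b, only the acute value applies: ∠B ≈ 30.08°.
Then ∠A = 180° − ∠C − ∠B ≈ 35.32°.
Law of sines gives a = c·sin A/sin C ≈ 200.57.
Area = ½·c·b·sin A ≈ 15859.
Semiperimeter s = (315.47+173.92+200.57)/2 = 344.98.
Inradius = area/s = 15859/344.98 ≈ 45.97.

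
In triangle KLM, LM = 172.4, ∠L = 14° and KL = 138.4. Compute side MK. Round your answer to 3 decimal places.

By the law of cosines, MK² = KL² + LM² − 2·KL·LM·cos L = 2573.5, so MK ≈ 50.73.

50.730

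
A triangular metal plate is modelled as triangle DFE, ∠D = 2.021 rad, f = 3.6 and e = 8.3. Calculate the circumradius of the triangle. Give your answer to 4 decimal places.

By the law of cosines, d² = f² + e² − 2·f·e·cos D = 107.85, so d ≈ 10.385.
Area = ½·f·e·sin D ≈ 13.451.
Circumradius = d/(2 sin D) ≈ 5.7673.

R ≈ 5.7673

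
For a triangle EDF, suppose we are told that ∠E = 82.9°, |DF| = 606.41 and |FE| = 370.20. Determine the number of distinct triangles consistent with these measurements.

|FE|·sin E = 370.20·sin(82.9°) ≈ 367.4.
Since |DF| ≥ |FE|, exactly one triangle exists.

1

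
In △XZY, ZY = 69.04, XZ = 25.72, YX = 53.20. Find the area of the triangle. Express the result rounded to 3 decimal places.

Semiperimeter s = (69.04 + 53.2 + 25.72)/2 = 73.98.
Heron's formula: area = √(73.98·4.94·20.78·48.26) ≈ 605.39.

605.393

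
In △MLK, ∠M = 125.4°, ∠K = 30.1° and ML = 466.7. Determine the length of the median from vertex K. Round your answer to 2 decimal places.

m_K ≈ 554.71

The third angle is ∠L = 180° − ∠K − ∠M = 24.50°.
Law of sines: LK = ML·sin M/sin K ≈ 758.55.
Law of sines: KM = ML·sin L/sin K ≈ 385.91.
Median from K: ½√(2·LK² + 2·KM² − ML²) ≈ 554.71.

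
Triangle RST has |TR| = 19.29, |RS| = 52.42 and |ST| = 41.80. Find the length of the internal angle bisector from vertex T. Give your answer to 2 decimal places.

14.58

By the law of cosines, cos T = (|ST|² + |TR|² − |RS|²) / (2·|ST|·|TR|) ≈ -0.38974, so ∠T ≈ 112.94°.
The bisector from T has length 2·|ST|·|TR|·cos(∠T/2)/(|ST|+|TR|) ≈ 14.582.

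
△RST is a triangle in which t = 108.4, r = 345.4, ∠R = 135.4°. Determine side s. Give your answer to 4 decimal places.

259.7257

Law of sines: sin T = t·sin R/r ≈ 0.22036.
Since r ≥ t, only the acute value applies: ∠T ≈ 12.73°.
Then ∠S = 180° − ∠R − ∠T ≈ 31.87°.
Law of sines gives s = r·sin S/sin R ≈ 259.73.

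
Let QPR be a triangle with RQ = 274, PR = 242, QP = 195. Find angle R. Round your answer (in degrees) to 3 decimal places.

By the law of cosines, cos R = (PR² + RQ² − QP²) / (2·PR·RQ) ≈ 0.72099, so ∠R ≈ 43.86°.

∠R ≈ 43.864°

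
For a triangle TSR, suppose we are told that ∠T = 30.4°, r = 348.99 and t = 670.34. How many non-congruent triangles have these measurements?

r·sin T = 348.99·sin(30.4°) ≈ 176.6.
Since t ≥ r, exactly one triangle exists.

1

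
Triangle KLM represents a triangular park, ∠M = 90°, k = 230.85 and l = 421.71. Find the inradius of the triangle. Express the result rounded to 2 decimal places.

By the law of cosines, m² = k² + l² − 2·k·l·cos M = 2.3113e+05, so m ≈ 480.76.
Area = ½·k·l·sin M ≈ 48676.
Semiperimeter s = (230.85+421.71+480.76)/2 = 566.66.
Inradius = area/s = 48676/566.66 ≈ 85.9.

85.90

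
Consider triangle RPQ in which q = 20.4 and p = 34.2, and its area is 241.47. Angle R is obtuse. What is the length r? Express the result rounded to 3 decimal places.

From area = ½·p·q·sin R, we get sin R = 2·area/(p·q) ≈ 0.69221.
Taking the obtuse solution, ∠R ≈ 136.19°.
Law of cosines then gives r ≈ 50.92.

50.920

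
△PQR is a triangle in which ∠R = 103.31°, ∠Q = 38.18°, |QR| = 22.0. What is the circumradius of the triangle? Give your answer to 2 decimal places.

17.67

The third angle is ∠P = 180° − ∠Q − ∠R = 38.51°.
Law of sines: |RP| = |QR|·sin Q/sin P ≈ 21.84.
Law of sines: |PQ| = |QR|·sin R/sin P ≈ 34.384.
Circumradius = |QR|/(2 sin P) ≈ 17.666.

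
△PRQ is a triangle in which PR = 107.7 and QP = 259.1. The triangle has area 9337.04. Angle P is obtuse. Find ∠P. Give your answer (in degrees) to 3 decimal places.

From area = ½·QP·PR·sin P, we get sin P = 2·area/(QP·PR) ≈ 0.66920.
Taking the obtuse solution, ∠P ≈ 137.99°.

∠P ≈ 137.995°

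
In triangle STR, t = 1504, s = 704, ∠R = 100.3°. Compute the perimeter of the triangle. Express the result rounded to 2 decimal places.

perimeter ≈ 3978.95

By the law of cosines, r² = s² + t² − 2·s·t·cos R = 3.1363e+06, so r ≈ 1771.
Semiperimeter p = (704+1504+1771)/2 = 1989.5.
Perimeter = 704 + 1504 + 1771 = 3979.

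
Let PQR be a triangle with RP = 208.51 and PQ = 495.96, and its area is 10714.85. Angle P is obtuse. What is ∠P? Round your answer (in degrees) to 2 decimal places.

From area = ½·RP·PQ·sin P, we get sin P = 2·area/(RP·PQ) ≈ 0.20723.
Taking the obtuse solution, ∠P ≈ 168.04°.

168.04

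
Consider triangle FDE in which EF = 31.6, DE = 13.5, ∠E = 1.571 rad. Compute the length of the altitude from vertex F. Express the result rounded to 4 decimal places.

h_F ≈ 31.6000

By the law of cosines, FD² = DE² + EF² − 2·DE·EF·cos E = 1181, so FD ≈ 34.365.
Area = ½·DE·EF·sin E ≈ 213.3.
The altitude from F has length 2·area/DE ≈ 31.6.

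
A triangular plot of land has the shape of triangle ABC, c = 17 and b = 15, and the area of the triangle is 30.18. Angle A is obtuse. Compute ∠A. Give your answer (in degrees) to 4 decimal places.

166.3078

From area = ½·b·c·sin A, we get sin A = 2·area/(b·c) ≈ 0.23671.
Taking the obtuse solution, ∠A ≈ 166.31°.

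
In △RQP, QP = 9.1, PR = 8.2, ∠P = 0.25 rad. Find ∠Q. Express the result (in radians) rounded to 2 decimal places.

By the law of cosines, RQ² = QP² + PR² − 2·QP·PR·cos P = 5.4495, so RQ ≈ 2.3344.
Law of cosines again: cos Q = (RQ² + QP² − PR²)/(2·RQ·QP) ≈ 0.49473, so ∠Q ≈ 1.053 rad.

1.05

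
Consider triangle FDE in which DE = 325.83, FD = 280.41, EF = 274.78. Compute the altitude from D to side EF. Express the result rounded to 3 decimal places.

Semiperimeter s = (325.83 + 274.78 + 280.41)/2 = 440.51.
Heron's formula: area = √(440.51·114.68·165.73·160.1) ≈ 36612.
The altitude from D has length 2·area/EF ≈ 266.48.

266.479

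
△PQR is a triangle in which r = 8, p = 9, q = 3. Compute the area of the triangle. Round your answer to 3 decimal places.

Semiperimeter s = (9 + 3 + 8)/2 = 10.
Heron's formula: area = √(10·1·7·2) ≈ 11.832.

11.832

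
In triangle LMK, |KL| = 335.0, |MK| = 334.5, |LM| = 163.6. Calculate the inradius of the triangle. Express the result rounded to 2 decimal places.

r ≈ 63.74

Semiperimeter s = (334.5 + 335 + 163.6)/2 = 416.55.
Heron's formula: area = √(416.55·82.05·81.55·252.95) ≈ 26552.
Inradius = area/s = 26552/416.55 ≈ 63.743.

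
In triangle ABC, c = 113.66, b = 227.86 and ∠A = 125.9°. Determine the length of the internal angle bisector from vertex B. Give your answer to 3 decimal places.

By the law of cosines, a² = b² + c² − 2·b·c·cos A = 95211, so a ≈ 308.56.
Law of cosines again: cos B = (c² + a² − b²)/(2·c·a) ≈ 0.80136, so ∠B ≈ 36.74°.
The bisector from B has length 2·c·a·cos(∠B/2)/(c+a) ≈ 157.66.

157.661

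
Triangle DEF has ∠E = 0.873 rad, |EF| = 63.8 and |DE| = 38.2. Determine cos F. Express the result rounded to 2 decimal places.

By the law of cosines, |FD|² = |DE|² + |EF|² − 2·|DE|·|EF|·cos E = 2397.8, so |FD| ≈ 48.967.
Law of cosines again: cos F = (|EF|² + |FD|² − |DE|²)/(2·|EF|·|FD|) ≈ 0.80167, so ∠F ≈ 0.641 rad.

cos F ≈ 0.80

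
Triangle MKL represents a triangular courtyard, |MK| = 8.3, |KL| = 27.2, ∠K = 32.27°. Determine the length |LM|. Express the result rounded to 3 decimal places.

By the law of cosines, |LM|² = |MK|² + |KL|² − 2·|MK|·|KL|·cos K = 426.95, so |LM| ≈ 20.663.

20.663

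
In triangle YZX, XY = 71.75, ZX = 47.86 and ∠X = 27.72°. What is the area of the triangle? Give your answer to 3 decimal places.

area ≈ 798.654

Area = ½·ZX·XY·sin X ≈ 798.65.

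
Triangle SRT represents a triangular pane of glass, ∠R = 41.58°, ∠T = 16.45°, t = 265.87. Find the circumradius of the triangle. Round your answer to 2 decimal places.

The third angle is ∠S = 180° − ∠R − ∠T = 121.97°.
Law of sines: s = t·sin S/sin T ≈ 796.47.
Law of sines: r = t·sin R/sin T ≈ 623.1.
Circumradius = t/(2 sin T) ≈ 469.44.

469.44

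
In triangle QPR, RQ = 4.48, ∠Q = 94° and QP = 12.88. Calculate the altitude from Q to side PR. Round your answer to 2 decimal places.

h_Q ≈ 4.13

By the law of cosines, PR² = RQ² + QP² − 2·RQ·QP·cos Q = 194.02, so PR ≈ 13.929.
Area = ½·RQ·QP·sin Q ≈ 28.781.
The altitude from Q has length 2·area/PR ≈ 4.1325.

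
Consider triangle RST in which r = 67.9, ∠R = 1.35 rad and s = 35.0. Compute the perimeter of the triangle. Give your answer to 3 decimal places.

Law of sines: sin S = s·sin R/r ≈ 0.50295.
Since r ≥ s, only the acute value applies: ∠S ≈ 0.527 rad.
Then ∠T = π − ∠R − ∠S ≈ 1.265 rad.
Law of sines gives t = r·sin T/sin R ≈ 66.352.
Semiperimeter p = (67.9+35+66.352)/2 = 84.626.
Perimeter = 67.9 + 35 + 66.352 = 169.25.

perimeter ≈ 169.252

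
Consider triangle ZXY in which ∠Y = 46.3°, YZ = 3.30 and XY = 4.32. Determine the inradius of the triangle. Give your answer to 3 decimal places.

By the law of cosines, ZX² = XY² + YZ² − 2·XY·YZ·cos Y = 9.854, so ZX ≈ 3.1391.
Area = ½·XY·YZ·sin Y ≈ 5.1533.
Semiperimeter s = (4.32+3.3+3.1391)/2 = 5.3796.
Inradius = area/s = 5.1533/5.3796 ≈ 0.95794.

0.958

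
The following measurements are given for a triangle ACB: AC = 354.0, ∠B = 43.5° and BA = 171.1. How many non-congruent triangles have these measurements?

1

BA·sin B = 171.1·sin(43.5°) ≈ 117.8.
Since AC ≥ BA, exactly one triangle exists.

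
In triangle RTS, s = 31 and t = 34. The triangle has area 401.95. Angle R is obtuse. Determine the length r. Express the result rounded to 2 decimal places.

From area = ½·t·s·sin R, we get sin R = 2·area/(t·s) ≈ 0.76271.
Taking the obtuse solution, ∠R ≈ 130.30°.
Law of cosines then gives r ≈ 58.994.

58.99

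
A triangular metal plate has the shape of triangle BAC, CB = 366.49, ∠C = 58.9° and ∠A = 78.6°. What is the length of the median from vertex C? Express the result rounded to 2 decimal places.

The third angle is ∠B = 180° − ∠A − ∠C = 42.50°.
Law of sines: AC = CB·sin B/sin A ≈ 252.58.
Law of sines: BA = CB·sin C/sin A ≈ 320.13.
Median from C: ½√(2·AC² + 2·CB² − BA²) ≈ 270.99.

m_C ≈ 270.99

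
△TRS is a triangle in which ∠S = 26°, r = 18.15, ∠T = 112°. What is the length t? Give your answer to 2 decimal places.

25.15

The third angle is ∠R = 180° − ∠S − ∠T = 42.00°.
Law of sines: t = r·sin T/sin R ≈ 25.15.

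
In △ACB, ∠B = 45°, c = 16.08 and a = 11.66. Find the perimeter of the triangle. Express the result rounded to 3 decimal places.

39.114

By the law of cosines, b² = a² + c² − 2·a·c·cos B = 129.37, so b ≈ 11.374.
Semiperimeter s = (11.66+16.08+11.374)/2 = 19.557.
Perimeter = 11.66 + 16.08 + 11.374 = 39.114.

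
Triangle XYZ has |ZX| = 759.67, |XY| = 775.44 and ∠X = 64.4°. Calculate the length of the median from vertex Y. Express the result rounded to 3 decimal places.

m_Y ≈ 700.749

By the law of cosines, |YZ|² = |ZX|² + |XY|² − 2·|ZX|·|XY|·cos X = 6.6934e+05, so |YZ| ≈ 818.13.
Median from Y: ½√(2·|XY|² + 2·|YZ|² − |ZX|²) ≈ 700.75.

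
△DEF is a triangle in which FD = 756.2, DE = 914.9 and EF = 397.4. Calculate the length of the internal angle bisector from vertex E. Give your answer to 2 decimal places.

t_E ≈ 492.80

By the law of cosines, cos E = (DE² + EF² − FD²) / (2·DE·EF) ≈ 0.58189, so ∠E ≈ 54.42°.
The bisector from E has length 2·DE·EF·cos(∠E/2)/(DE+EF) ≈ 492.8.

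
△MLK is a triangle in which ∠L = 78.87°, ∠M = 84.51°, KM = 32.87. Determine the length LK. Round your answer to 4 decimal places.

33.3464

The third angle is ∠K = 180° − ∠M − ∠L = 16.62°.
Law of sines: LK = KM·sin M/sin L ≈ 33.346.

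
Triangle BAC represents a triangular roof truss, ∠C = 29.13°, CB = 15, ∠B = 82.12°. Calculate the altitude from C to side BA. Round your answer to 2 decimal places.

h_C ≈ 14.86

The third angle is ∠A = 180° − ∠C − ∠B = 68.75°.
Law of sines: AC = CB·sin B/sin A ≈ 15.942.
Law of sines: BA = CB·sin C/sin A ≈ 7.8346.
Area = ½·CB·AC·sin C ≈ 58.205.
The altitude from C has length 2·area/BA ≈ 14.858.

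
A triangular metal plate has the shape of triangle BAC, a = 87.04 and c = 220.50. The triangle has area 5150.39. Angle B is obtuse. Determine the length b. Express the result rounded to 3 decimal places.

From area = ½·a·c·sin B, we get sin B = 2·area/(a·c) ≈ 0.53671.
Taking the obtuse solution, ∠B ≈ 147.54°.
Law of cosines then gives b ≈ 297.63.

297.630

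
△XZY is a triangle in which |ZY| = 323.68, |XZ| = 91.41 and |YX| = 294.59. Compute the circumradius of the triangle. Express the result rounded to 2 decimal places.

164.49

By the law of cosines, cos X = (|YX|² + |XZ|² − |ZY|²) / (2·|YX|·|XZ|) ≈ -0.17880, so ∠X ≈ 1.751 rad.
Circumradius = |ZY|/(2 sin X) ≈ 164.49.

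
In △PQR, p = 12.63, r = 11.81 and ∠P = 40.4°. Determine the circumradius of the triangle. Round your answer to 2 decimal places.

9.74

Law of sines: sin R = r·sin P/p ≈ 0.60604.
Since p ≥ r, only the acute value applies: ∠R ≈ 37.30°.
Then ∠Q = 180° − ∠P − ∠R ≈ 102.30°.
Law of sines gives q = p·sin Q/sin P ≈ 19.04.
Circumradius = p/(2 sin P) ≈ 9.7436.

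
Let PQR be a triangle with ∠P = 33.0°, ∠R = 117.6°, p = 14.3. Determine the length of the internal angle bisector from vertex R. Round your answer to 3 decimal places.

t_R ≈ 7.023

The third angle is ∠Q = 180° − ∠R − ∠P = 29.40°.
Law of sines: q = p·sin Q/sin P ≈ 12.889.
Law of sines: r = p·sin R/sin P ≈ 23.268.
The bisector from R has length 2·p·q·cos(∠R/2)/(p+q) ≈ 7.0234.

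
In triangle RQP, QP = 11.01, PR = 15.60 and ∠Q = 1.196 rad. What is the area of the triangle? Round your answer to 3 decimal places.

Law of sines: sin R = QP·sin Q/PR ≈ 0.65678.
Since PR ≥ QP, only the acute value applies: ∠R ≈ 0.717 rad.
Then ∠P = π − ∠Q − ∠R ≈ 1.229 rad.
Law of sines gives RQ = PR·sin P/sin Q ≈ 15.794.
Area = ½·PR·QP·sin P ≈ 80.912.

area ≈ 80.912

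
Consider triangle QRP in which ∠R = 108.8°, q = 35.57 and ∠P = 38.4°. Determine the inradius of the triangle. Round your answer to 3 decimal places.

9.915

The third angle is ∠Q = 180° − ∠R − ∠P = 32.80°.
Law of sines: r = q·sin R/sin Q ≈ 62.16.
Law of sines: p = q·sin P/sin Q ≈ 40.786.
Area = ½·q·r·sin P ≈ 686.68.
Semiperimeter s = (35.57+62.16+40.786)/2 = 69.258.
Inradius = area/s = 686.68/69.258 ≈ 9.9149.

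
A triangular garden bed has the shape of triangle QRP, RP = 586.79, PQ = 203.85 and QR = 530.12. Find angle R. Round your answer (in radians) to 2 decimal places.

0.35

By the law of cosines, cos R = (QR² + RP² − PQ²) / (2·QR·RP) ≈ 0.93837, so ∠R ≈ 0.353 rad.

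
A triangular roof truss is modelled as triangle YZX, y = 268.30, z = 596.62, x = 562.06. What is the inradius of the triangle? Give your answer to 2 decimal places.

Semiperimeter s = (268.3 + 596.62 + 562.06)/2 = 713.49.
Heron's formula: area = √(713.49·445.19·116.87·151.43) ≈ 74976.
Inradius = area/s = 74976/713.49 ≈ 105.08.

105.08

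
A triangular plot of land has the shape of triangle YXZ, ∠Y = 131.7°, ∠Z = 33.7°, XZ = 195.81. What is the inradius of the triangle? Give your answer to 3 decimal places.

17.628

The third angle is ∠X = 180° − ∠Z − ∠Y = 14.60°.
Law of sines: ZY = XZ·sin X/sin Y ≈ 66.107.
Law of sines: YX = XZ·sin Z/sin Y ≈ 145.51.
Area = ½·XZ·ZY·sin Z ≈ 3591.
Semiperimeter s = (195.81+66.107+145.51)/2 = 203.71.
Inradius = area/s = 3591/203.71 ≈ 17.628.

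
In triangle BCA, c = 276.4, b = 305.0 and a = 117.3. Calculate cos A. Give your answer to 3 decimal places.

cos A ≈ 0.923

By the law of cosines, cos A = (b² + c² − a²) / (2·b·c) ≈ 0.92324, so ∠A ≈ 22.59°.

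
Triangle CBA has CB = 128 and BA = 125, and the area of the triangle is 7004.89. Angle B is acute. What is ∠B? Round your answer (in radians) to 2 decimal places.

1.07

From area = ½·CB·BA·sin B, we get sin B = 2·area/(CB·BA) ≈ 0.87561.
Taking the acute solution, ∠B ≈ 1.067 rad.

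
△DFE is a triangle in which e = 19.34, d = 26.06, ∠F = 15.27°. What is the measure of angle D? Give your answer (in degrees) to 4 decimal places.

∠D ≈ 130.1998°

By the law of cosines, f² = e² + d² − 2·e·d·cos F = 80.745, so f ≈ 8.9858.
Law of cosines again: cos D = (f² + e² − d²)/(2·f·e) ≈ -0.64546, so ∠D ≈ 130.20°.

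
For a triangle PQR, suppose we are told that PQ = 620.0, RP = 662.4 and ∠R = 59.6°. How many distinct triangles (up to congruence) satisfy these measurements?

2

RP·sin R = 662.4·sin(59.6°) ≈ 571.3.
Since RP sin R < PQ < RP (571.3 < 620.0 < 662.4), two triangles exist.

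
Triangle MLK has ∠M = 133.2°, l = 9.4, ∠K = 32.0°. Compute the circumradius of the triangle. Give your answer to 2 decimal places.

The third angle is ∠L = 180° − ∠K − ∠M = 14.80°.
Law of sines: m = l·sin M/sin L ≈ 26.825.
Law of sines: k = l·sin K/sin L ≈ 19.5.
Circumradius = l/(2 sin L) ≈ 18.399.

18.40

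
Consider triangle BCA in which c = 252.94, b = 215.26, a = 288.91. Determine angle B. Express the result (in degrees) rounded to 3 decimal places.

46.226

By the law of cosines, cos B = (c² + a² − b²) / (2·c·a) ≈ 0.69181, so ∠B ≈ 46.23°.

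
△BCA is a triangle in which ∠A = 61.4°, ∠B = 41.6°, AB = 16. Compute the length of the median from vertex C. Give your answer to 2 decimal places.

The third angle is ∠C = 180° − ∠A − ∠B = 77.00°.
Law of sines: CA = AB·sin B/sin C ≈ 10.902.
Law of sines: BC = AB·sin A/sin C ≈ 14.417.
Median from C: ½√(2·BC² + 2·CA² − AB²) ≈ 9.9678.

m_C ≈ 9.97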